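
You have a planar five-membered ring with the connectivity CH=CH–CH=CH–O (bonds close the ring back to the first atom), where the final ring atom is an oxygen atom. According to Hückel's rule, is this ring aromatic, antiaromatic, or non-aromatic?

The p orbitals form a continuous loop: the double-bond atoms are sp², each contributing one p electron; the oxygen donates one lone pair from its p orbital. The ring is fully conjugated.
Counting π electrons: 2 × 2 = 4 from the double-bond units + 2 from the O atom = 6.
With 6 π electrons (n = 1), the Hückel 4n+2 condition holds.
(This ring is furan.)

Aromatic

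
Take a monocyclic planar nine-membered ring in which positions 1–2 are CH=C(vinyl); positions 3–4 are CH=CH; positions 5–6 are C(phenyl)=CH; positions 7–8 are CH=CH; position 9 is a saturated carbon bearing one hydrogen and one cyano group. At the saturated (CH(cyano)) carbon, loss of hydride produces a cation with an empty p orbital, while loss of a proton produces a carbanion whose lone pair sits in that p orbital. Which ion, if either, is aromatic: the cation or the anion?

The anion

Both ions have a continuous loop of p orbitals — each ring atom is sp².
Cation: 4 × 2 + 0 = 8 π electrons → 4(2), antiaromatic.
Anion: 4 × 2 + 2 = 10 π electrons → 4(2)+2, aromatic.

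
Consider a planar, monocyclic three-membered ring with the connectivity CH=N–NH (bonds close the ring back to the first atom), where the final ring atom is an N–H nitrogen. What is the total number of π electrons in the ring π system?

4

All ring atoms are sp² and supply a p orbital to the ring (the double-bond atoms are sp², each contributing one p electron; each sp² =N– keeps its lone pair in-plane and puts one electron into the π system; the pyrrole-type nitrogen donates its lone pair from the p orbital); the conjugation is uninterrupted.
Adding the contributions, 1 × 2 = 2 from the double-bond unit + 2 from the NH atom = 4.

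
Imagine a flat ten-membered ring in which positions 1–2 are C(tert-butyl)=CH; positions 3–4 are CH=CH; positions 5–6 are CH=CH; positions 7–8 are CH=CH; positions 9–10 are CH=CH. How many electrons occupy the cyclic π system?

10

All ring atoms are sp² and supply a p orbital to the ring (the double-bond atoms are sp², each contributing one p electron); the conjugation is uninterrupted.
π-electron count: 5 × 2 = 10 from the 5 double-bond units.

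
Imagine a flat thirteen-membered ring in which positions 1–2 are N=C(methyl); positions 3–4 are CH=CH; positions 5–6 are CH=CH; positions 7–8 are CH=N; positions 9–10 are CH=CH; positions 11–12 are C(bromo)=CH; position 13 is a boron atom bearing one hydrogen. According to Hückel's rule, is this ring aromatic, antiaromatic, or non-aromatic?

Check conjugation: the double-bond atoms are sp², each contributing one p electron; each sp² =N– keeps its lone pair in-plane and puts one electron into the π system; the boron has an empty p orbital — every position has a p orbital, so the cyclic π system is continuous.
Counting π electrons: 6 × 2 = 12 from the double-bond units + 0 from the BH atom = 12.
12 = 4(3); a planar, fully conjugated 4n system is antiaromatic.

Antiaromatic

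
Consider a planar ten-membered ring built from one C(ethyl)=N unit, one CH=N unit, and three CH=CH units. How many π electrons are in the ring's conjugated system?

10

Check conjugation: the double-bond atoms are sp², each contributing one p electron; each =N– nitrogen is pyridine-type (lone pair in the sp² plane, one electron in the p orbital) — every position has a p orbital, so the cyclic π system is continuous.
π-electron count: 5 × 2 = 10 from the 5 double-bond units.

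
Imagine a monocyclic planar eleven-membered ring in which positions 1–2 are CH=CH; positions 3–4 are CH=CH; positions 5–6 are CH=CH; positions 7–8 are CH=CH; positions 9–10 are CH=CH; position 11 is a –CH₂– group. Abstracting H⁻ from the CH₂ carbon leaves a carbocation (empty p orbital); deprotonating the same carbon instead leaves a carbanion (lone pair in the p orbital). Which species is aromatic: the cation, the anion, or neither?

In both ions every ring atom is sp² and contributes a p orbital, so both rings are fully conjugated.
Cation: 5 × 2 + 0 = 10 π electrons → 4(2)+2, aromatic.
Anion: 5 × 2 + 2 = 12 π electrons → 4(3), antiaromatic.

The cation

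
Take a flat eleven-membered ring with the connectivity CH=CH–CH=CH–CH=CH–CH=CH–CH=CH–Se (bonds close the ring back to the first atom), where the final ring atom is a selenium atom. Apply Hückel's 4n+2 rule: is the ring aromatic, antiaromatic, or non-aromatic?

The p orbitals form a continuous loop: the double-bond atoms are sp², each contributing one p electron; the selenium donates one lone pair from its p orbital. The ring is fully conjugated.
π-electron count: 5 × 2 = 10 from the double-bond units + 2 from the Se atom = 12.
A 4n π count (12, n = 3) in a planar conjugated ring means antiaromatic.

Antiaromatic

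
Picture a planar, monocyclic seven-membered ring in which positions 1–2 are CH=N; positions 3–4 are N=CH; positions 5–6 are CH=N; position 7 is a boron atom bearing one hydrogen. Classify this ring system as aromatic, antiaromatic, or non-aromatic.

Aromatic

All ring atoms are sp² and supply a p orbital to the ring (every atom in a ring double bond is sp² and brings one electron to the p orbital; each =N– nitrogen is pyridine-type (lone pair in the sp² plane, one electron in the p orbital); the boron has an empty p orbital); the conjugation is uninterrupted.
Adding the contributions, 3 × 2 = 6 from the double-bond units + 0 from the BH atom = 6.
With 6 π electrons (n = 1), the Hückel 4n+2 condition holds.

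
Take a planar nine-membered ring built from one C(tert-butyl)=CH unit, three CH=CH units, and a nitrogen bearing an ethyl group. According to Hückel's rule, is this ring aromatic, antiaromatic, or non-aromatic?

Aromatic

Check conjugation: every atom in a ring double bond is sp² and brings one electron to the p orbital; the pyrrole-type nitrogen donates its lone pair from the p orbital — every position has a p orbital, so the cyclic π system is continuous.
Tallying contributions gives 4 × 2 = 8 from the double-bond units + 2 from the N(ethyl) atom = 10.
10 = 4(2) + 2, which satisfies Hückel's 4n+2 rule.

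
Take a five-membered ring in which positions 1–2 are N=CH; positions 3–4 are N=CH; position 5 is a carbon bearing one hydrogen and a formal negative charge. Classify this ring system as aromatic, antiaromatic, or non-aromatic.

Aromatic

Check conjugation: each doubly-bonded ring atom is sp² with one p-orbital electron; each =N– nitrogen is pyridine-type (lone pair in the sp² plane, one electron in the p orbital); the carbanion's lone pair occupies the p orbital — every position has a p orbital, so the cyclic π system is continuous.
π-electron count: 2 × 2 = 4 from the double-bond units + 2 from the CH(-) atom = 6.
6 = 4(1) + 2, which satisfies Hückel's 4n+2 rule.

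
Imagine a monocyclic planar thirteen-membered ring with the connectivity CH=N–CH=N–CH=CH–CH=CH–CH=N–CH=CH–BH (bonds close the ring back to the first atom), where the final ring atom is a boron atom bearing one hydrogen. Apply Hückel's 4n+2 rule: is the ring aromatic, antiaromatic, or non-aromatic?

Antiaromatic

All ring atoms are sp² and supply a p orbital to the ring (the double-bond atoms are sp², each contributing one p electron; each =N– nitrogen is pyridine-type (lone pair in the sp² plane, one electron in the p orbital); the boron has an empty p orbital); the conjugation is uninterrupted.
Counting π electrons: 6 × 2 = 12 from the double-bond units + 0 from the BH atom = 12.
12 = 4(3); a planar, fully conjugated 4n system is antiaromatic.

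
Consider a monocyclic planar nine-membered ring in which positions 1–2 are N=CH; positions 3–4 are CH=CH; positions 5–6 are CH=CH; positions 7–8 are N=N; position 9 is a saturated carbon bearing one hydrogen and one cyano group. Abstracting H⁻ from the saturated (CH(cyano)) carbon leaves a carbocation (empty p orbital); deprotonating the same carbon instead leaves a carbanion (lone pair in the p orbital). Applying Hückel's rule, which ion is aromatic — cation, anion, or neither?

In either ion the ring is fully conjugated: every atom, including the new sp² carbon, supplies a p orbital.
Cation: 4 × 2 + 0 = 8 π electrons → 4(2), antiaromatic.
Anion: 4 × 2 + 2 = 10 π electrons → 4(2)+2, aromatic.

The anion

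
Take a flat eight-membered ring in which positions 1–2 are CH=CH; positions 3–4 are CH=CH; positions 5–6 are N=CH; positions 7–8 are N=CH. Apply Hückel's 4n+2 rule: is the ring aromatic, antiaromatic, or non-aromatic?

Antiaromatic

Check conjugation: each doubly-bonded ring atom is sp² with one p-orbital electron; each =N– nitrogen is pyridine-type (lone pair in the sp² plane, one electron in the p orbital) — every position has a p orbital, so the cyclic π system is continuous.
Adding the contributions, 4 × 2 = 8 from the 4 double-bond units.
With 8 = 4·2 π electrons, Hückel's rule classifies the planar ring as antiaromatic.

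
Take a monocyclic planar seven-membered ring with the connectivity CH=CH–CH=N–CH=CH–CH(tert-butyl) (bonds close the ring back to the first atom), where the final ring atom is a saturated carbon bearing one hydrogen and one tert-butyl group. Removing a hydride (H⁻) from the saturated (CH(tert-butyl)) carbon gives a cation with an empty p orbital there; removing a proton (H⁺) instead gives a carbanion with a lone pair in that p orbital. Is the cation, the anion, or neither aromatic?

Once that carbon is sp², every ring atom has a p orbital and both ions are fully conjugated.
Cation: 3 × 2 + 0 = 6 π electrons → 4(1)+2, aromatic.
Anion: 3 × 2 + 2 = 8 π electrons → 4(2), antiaromatic.

The cation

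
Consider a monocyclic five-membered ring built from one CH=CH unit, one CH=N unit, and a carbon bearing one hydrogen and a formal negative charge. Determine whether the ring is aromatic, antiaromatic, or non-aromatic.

Aromatic

The p orbitals form a continuous loop: every atom in a ring double bond is sp² and brings one electron to the p orbital; the doubly-bonded nitrogens are pyridine-type — their lone pairs lie in the ring plane, leaving one electron in the p orbital; the carbanion's lone pair occupies the p orbital. The ring is fully conjugated.
Tallying contributions gives 2 × 2 = 4 from the double-bond units + 2 from the CH(-) atom = 6.
That gives a 4n+2 count (6, n = 1).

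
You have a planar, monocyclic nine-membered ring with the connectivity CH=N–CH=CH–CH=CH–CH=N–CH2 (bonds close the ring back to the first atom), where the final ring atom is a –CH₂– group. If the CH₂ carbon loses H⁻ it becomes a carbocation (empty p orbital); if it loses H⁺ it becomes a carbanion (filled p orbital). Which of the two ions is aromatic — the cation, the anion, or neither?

In either ion the ring is fully conjugated: every atom, including the new sp² carbon, supplies a p orbital.
Cation: 4 × 2 + 0 = 8 π electrons → 4(2), antiaromatic.
Anion: 4 × 2 + 2 = 10 π electrons → 4(2)+2, aromatic.

The anion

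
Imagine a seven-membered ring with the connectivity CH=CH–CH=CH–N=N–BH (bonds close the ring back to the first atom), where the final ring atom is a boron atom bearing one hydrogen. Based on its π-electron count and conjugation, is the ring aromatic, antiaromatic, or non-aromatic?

Check conjugation: the double-bond atoms are sp², each contributing one p electron; each sp² =N– keeps its lone pair in-plane and puts one electron into the π system; the boron has an empty p orbital — every position has a p orbital, so the cyclic π system is continuous.
Adding the contributions, 3 × 2 = 6 from the double-bond units + 0 from the BH atom = 6.
6 = 4(1) + 2, which satisfies Hückel's 4n+2 rule.

Aromatic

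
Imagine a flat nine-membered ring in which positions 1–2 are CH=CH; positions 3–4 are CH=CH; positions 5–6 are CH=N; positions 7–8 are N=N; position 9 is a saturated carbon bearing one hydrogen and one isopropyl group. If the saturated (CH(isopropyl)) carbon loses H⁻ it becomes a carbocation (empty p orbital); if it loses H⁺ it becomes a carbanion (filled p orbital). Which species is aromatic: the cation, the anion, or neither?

The anion

In both ions every ring atom is sp² and contributes a p orbital, so both rings are fully conjugated.
Cation: 4 × 2 + 0 = 8 π electrons → 4(2), antiaromatic.
Anion: 4 × 2 + 2 = 10 π electrons → 4(2)+2, aromatic.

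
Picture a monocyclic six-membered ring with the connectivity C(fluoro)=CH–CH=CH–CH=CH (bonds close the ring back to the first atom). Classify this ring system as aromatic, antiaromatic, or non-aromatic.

Aromatic

The p orbitals form a continuous loop: the double-bond atoms are sp², each contributing one p electron. The ring is fully conjugated.
π-electron count: 3 × 2 = 6 from the 3 double-bond units.
Since 6 = 4·1 + 2, the ring meets the 4n+2 criterion.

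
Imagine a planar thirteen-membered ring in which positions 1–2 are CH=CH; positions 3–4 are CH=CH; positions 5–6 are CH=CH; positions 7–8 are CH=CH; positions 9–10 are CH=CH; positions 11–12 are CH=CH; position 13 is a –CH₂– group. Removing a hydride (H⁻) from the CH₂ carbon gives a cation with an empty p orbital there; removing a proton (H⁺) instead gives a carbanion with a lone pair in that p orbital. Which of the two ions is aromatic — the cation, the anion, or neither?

Once that carbon is sp², every ring atom has a p orbital and both ions are fully conjugated.
Cation: 6 × 2 + 0 = 12 π electrons → 4(3), antiaromatic.
Anion: 6 × 2 + 2 = 14 π electrons → 4(3)+2, aromatic.

The anion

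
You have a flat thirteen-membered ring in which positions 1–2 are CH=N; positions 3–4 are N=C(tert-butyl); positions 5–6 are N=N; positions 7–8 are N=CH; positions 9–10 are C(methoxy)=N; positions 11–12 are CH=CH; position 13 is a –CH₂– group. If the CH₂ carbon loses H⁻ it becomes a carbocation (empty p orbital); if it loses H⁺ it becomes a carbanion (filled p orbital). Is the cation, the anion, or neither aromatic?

The anion

In either ion the ring is fully conjugated: every atom, including the new sp² carbon, supplies a p orbital.
Cation: 6 × 2 + 0 = 12 π electrons → 4(3), antiaromatic.
Anion: 6 × 2 + 2 = 14 π electrons → 4(3)+2, aromatic.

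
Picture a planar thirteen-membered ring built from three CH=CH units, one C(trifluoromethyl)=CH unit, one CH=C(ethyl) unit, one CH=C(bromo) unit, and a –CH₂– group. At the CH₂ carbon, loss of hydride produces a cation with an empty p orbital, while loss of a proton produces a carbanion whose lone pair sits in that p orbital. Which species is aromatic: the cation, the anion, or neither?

The anion

Both ions have a continuous loop of p orbitals — each ring atom is sp².
Cation: 6 × 2 + 0 = 12 π electrons → 4(3), antiaromatic.
Anion: 6 × 2 + 2 = 14 π electrons → 4(3)+2, aromatic.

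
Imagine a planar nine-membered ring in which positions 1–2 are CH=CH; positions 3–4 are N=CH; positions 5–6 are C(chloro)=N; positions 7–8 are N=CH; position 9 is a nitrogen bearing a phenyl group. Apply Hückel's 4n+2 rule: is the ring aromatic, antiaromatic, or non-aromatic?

Check conjugation: the double-bond atoms are sp², each contributing one p electron; each =N– nitrogen is pyridine-type (lone pair in the sp² plane, one electron in the p orbital); the pyrrole-type nitrogen donates its lone pair from the p orbital — every position has a p orbital, so the cyclic π system is continuous.
Adding the contributions, 4 × 2 = 8 from the double-bond units + 2 from the N(phenyl) atom = 10.
10 = 4(2) + 2, which satisfies Hückel's 4n+2 rule.

Aromatic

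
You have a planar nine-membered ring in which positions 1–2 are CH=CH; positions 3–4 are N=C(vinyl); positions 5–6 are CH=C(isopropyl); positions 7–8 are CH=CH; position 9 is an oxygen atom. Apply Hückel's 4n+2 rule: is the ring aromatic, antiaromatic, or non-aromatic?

Aromatic

Check conjugation: each doubly-bonded ring atom is sp² with one p-orbital electron; each =N– nitrogen is pyridine-type (lone pair in the sp² plane, one electron in the p orbital); the oxygen donates one lone pair from its p orbital — every position has a p orbital, so the cyclic π system is continuous.
Adding the contributions, 4 × 2 = 8 from the double-bond units + 2 from the O atom = 10.
That gives a 4n+2 count (10, n = 2).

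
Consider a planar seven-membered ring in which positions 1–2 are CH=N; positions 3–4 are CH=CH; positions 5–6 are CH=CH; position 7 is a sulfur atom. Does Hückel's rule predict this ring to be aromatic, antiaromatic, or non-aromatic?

Antiaromatic

Check conjugation: each doubly-bonded ring atom is sp² with one p-orbital electron; the doubly-bonded nitrogens are pyridine-type — their lone pairs lie in the ring plane, leaving one electron in the p orbital; the sulfur donates one lone pair from its p orbital — every position has a p orbital, so the cyclic π system is continuous.
π-electron count: 3 × 2 = 6 from the double-bond units + 2 from the S atom = 8.
8 = 4(2); a planar, fully conjugated 4n system is antiaromatic.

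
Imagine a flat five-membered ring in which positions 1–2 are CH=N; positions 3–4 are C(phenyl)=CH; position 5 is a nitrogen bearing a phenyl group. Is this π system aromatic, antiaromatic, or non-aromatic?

Check conjugation: the double-bond atoms are sp², each contributing one p electron; each sp² =N– keeps its lone pair in-plane and puts one electron into the π system; the pyrrole-type nitrogen donates its lone pair from the p orbital — every position has a p orbital, so the cyclic π system is continuous.
π-electron count: 2 × 2 = 4 from the double-bond units + 2 from the N(phenyl) atom = 6.
6 = 4(1) + 2, which satisfies Hückel's 4n+2 rule.

Aromatic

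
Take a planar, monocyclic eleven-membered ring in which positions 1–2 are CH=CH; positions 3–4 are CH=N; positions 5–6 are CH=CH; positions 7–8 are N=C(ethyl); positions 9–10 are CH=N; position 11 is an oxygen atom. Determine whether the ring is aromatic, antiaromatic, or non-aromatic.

Every ring atom contributes a p orbital perpendicular to the ring (the double-bond atoms are sp², each contributing one p electron; each sp² =N– keeps its lone pair in-plane and puts one electron into the π system; the oxygen donates one lone pair from its p orbital), so the π system is cyclic and fully conjugated.
Tallying contributions gives 5 × 2 = 10 from the double-bond units + 2 from the O atom = 12.
12 = 4(3); a planar, fully conjugated 4n system is antiaromatic.

Antiaromatic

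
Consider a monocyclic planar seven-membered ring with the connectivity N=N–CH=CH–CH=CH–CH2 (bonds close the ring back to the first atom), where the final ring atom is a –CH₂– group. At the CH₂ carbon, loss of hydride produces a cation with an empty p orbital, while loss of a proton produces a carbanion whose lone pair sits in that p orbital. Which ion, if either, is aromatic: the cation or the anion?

Once that carbon is sp², every ring atom has a p orbital and both ions are fully conjugated.
Cation: 3 × 2 + 0 = 6 π electrons → 4(1)+2, aromatic.
Anion: 3 × 2 + 2 = 8 π electrons → 4(2), antiaromatic.

The cation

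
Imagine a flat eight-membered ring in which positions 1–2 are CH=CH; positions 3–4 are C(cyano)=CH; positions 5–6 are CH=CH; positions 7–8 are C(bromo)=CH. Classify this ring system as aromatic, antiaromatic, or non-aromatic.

Check conjugation: the double-bond atoms are sp², each contributing one p electron — every position has a p orbital, so the cyclic π system is continuous.
Counting π electrons: 4 × 2 = 8 from the 4 double-bond units.
8 = 4(2); a planar, fully conjugated 4n system is antiaromatic.

Antiaromatic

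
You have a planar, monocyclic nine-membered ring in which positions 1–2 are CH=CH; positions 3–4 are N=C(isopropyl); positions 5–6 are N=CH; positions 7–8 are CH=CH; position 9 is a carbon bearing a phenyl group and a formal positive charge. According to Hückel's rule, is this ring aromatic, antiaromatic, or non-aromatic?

Check conjugation: every atom in a ring double bond is sp² and brings one electron to the p orbital; each =N– nitrogen is pyridine-type (lone pair in the sp² plane, one electron in the p orbital); the carbocation has an empty p orbital — every position has a p orbital, so the cyclic π system is continuous.
Counting π electrons: 4 × 2 = 8 from the double-bond units + 0 from the C(phenyl)(+) atom = 8.
A 4n π count (8, n = 2) in a planar conjugated ring means antiaromatic.

Antiaromatic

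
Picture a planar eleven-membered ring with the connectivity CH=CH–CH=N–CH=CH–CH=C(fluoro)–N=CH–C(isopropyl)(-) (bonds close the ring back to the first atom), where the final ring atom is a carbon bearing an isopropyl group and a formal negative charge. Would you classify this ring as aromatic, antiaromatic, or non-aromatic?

Check conjugation: the double-bond atoms are sp², each contributing one p electron; each sp² =N– keeps its lone pair in-plane and puts one electron into the π system; the carbanion's lone pair occupies the p orbital — every position has a p orbital, so the cyclic π system is continuous.
Tallying contributions gives 5 × 2 = 10 from the double-bond units + 2 from the C(isopropyl)(-) atom = 12.
A 4n π count (12, n = 3) in a planar conjugated ring means antiaromatic.

Antiaromatic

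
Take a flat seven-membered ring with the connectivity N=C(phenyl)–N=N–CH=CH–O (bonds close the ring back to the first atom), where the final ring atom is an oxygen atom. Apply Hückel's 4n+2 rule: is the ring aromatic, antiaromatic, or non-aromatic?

Antiaromatic

The p orbitals form a continuous loop: every atom in a ring double bond is sp² and brings one electron to the p orbital; each =N– nitrogen is pyridine-type (lone pair in the sp² plane, one electron in the p orbital); the oxygen donates one lone pair from its p orbital. The ring is fully conjugated.
π-electron count: 3 × 2 = 6 from the double-bond units + 2 from the O atom = 8.
8 = 4(2); a planar, fully conjugated 4n system is antiaromatic.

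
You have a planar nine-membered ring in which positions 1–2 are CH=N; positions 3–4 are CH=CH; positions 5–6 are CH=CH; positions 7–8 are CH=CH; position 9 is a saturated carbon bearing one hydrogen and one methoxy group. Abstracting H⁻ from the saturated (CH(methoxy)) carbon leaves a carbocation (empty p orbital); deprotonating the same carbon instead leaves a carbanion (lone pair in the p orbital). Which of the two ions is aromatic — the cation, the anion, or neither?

The anion

In both ions every ring atom is sp² and contributes a p orbital, so both rings are fully conjugated.
Cation: 4 × 2 + 0 = 8 π electrons → 4(2), antiaromatic.
Anion: 4 × 2 + 2 = 10 π electrons → 4(2)+2, aromatic.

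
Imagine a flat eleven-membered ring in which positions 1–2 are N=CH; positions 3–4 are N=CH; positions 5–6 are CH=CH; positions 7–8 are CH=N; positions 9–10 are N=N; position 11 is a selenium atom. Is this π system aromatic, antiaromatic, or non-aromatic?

Antiaromatic

Every ring atom contributes a p orbital perpendicular to the ring (every atom in a ring double bond is sp² and brings one electron to the p orbital; each sp² =N– keeps its lone pair in-plane and puts one electron into the π system; the selenium donates one lone pair from its p orbital), so the π system is cyclic and fully conjugated.
Counting π electrons: 5 × 2 = 10 from the double-bond units + 2 from the Se atom = 12.
With 12 = 4·3 π electrons, Hückel's rule classifies the planar ring as antiaromatic.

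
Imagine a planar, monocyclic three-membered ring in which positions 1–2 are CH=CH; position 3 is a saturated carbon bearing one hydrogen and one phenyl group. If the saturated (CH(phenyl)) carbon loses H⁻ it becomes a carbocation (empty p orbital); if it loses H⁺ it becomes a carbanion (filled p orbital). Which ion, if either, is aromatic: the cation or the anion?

Both ions have a continuous loop of p orbitals — each ring atom is sp².
Cation: 1 × 2 + 0 = 2 π electrons → 4(0)+2, aromatic.
Anion: 1 × 2 + 2 = 4 π electrons → 4(1), antiaromatic.

The cation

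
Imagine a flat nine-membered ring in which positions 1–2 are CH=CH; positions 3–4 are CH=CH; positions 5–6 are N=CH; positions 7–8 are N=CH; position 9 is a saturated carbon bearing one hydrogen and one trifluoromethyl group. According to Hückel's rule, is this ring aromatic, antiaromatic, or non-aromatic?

At the CH(trifluoromethyl) position, that saturated carbon is sp³ and has no p orbital in the ring π system; the ring's p-orbital overlap is broken there.
Broken conjugation rules out both aromaticity and antiaromaticity.

Non-aromatic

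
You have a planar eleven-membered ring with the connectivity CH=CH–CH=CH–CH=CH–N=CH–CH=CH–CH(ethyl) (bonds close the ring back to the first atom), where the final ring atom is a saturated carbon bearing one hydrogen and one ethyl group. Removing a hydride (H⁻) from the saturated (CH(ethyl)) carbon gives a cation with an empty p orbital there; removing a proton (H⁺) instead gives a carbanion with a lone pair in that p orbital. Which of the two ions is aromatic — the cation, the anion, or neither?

Both ions have a continuous loop of p orbitals — each ring atom is sp².
Cation: 5 × 2 + 0 = 10 π electrons → 4(2)+2, aromatic.
Anion: 5 × 2 + 2 = 12 π electrons → 4(3), antiaromatic.

The cation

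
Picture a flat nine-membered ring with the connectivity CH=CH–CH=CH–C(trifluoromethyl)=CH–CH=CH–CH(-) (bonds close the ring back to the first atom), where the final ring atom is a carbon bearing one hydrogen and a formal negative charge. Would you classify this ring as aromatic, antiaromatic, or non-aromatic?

Aromatic

The p orbitals form a continuous loop: each doubly-bonded ring atom is sp² with one p-orbital electron; the carbanion's lone pair occupies the p orbital. The ring is fully conjugated.
Tallying contributions gives 4 × 2 = 8 from the double-bond units + 2 from the CH(-) atom = 10.
With 10 π electrons (n = 2), the Hückel 4n+2 condition holds.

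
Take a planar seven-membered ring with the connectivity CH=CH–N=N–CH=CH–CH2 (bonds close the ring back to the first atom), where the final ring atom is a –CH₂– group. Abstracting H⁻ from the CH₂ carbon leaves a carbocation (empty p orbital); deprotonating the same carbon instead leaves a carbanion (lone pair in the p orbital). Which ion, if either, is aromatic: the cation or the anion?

Once that carbon is sp², every ring atom has a p orbital and both ions are fully conjugated.
Cation: 3 × 2 + 0 = 6 π electrons → 4(1)+2, aromatic.
Anion: 3 × 2 + 2 = 8 π electrons → 4(2), antiaromatic.

The cation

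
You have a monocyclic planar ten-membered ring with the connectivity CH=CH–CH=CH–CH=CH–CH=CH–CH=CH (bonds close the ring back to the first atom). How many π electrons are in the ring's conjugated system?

10

All ring atoms are sp² and supply a p orbital to the ring (each doubly-bonded ring atom is sp² with one p-orbital electron); the conjugation is uninterrupted.
Counting π electrons: 5 × 2 = 10 from the 5 double-bond units.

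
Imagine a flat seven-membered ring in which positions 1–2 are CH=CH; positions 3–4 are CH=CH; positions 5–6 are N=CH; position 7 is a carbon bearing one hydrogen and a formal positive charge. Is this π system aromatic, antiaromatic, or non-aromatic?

Aromatic

All ring atoms are sp² and supply a p orbital to the ring (the double-bond atoms are sp², each contributing one p electron; each sp² =N– keeps its lone pair in-plane and puts one electron into the π system; the carbocation has an empty p orbital); the conjugation is uninterrupted.
Counting π electrons: 3 × 2 = 6 from the double-bond units + 0 from the CH(+) atom = 6.
Since 6 = 4·1 + 2, the ring meets the 4n+2 criterion.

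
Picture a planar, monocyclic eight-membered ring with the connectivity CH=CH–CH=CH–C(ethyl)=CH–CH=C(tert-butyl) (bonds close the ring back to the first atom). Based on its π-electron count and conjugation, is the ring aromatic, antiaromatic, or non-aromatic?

Antiaromatic

Every ring atom contributes a p orbital perpendicular to the ring (each doubly-bonded ring atom is sp² with one p-orbital electron), so the π system is cyclic and fully conjugated.
π-electron count: 4 × 2 = 8 from the 4 double-bond units.
With 8 = 4·2 π electrons, Hückel's rule classifies the planar ring as antiaromatic.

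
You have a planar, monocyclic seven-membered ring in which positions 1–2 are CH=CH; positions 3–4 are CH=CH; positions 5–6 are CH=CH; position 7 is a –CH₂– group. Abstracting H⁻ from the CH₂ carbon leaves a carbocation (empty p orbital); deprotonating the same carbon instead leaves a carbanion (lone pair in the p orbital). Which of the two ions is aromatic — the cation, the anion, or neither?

The cation

Both ions have a continuous loop of p orbitals — each ring atom is sp².
Cation: 3 × 2 + 0 = 6 π electrons → 4(1)+2, aromatic.
Anion: 3 × 2 + 2 = 8 π electrons → 4(2), antiaromatic.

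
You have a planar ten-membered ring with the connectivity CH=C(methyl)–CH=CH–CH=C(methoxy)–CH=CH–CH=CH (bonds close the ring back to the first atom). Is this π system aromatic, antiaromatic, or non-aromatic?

The p orbitals form a continuous loop: each doubly-bonded ring atom is sp² with one p-orbital electron. The ring is fully conjugated.
Tallying contributions gives 5 × 2 = 10 from the 5 double-bond units.
10 = 4(2) + 2, which satisfies Hückel's 4n+2 rule.

Aromatic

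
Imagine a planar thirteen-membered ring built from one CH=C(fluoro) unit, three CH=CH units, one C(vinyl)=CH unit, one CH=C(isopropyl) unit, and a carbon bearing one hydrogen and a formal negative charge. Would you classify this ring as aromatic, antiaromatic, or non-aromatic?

All ring atoms are sp² and supply a p orbital to the ring (every atom in a ring double bond is sp² and brings one electron to the p orbital; the carbanion's lone pair occupies the p orbital); the conjugation is uninterrupted.
Counting π electrons: 6 × 2 = 12 from the double-bond units + 2 from the CH(-) atom = 14.
14 = 4(3) + 2, which satisfies Hückel's 4n+2 rule.

Aromatic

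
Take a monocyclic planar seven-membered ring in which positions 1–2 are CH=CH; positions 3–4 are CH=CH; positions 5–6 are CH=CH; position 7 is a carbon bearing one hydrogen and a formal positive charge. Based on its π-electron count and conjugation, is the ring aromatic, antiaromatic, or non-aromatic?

Aromatic

Check conjugation: every atom in a ring double bond is sp² and brings one electron to the p orbital; the carbocation has an empty p orbital — every position has a p orbital, so the cyclic π system is continuous.
Tallying contributions gives 3 × 2 = 6 from the double-bond units + 0 from the CH(+) atom = 6.
With 6 π electrons (n = 1), the Hückel 4n+2 condition holds.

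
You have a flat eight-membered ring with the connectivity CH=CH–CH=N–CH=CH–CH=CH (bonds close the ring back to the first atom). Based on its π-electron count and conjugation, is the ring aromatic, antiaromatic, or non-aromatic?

Check conjugation: every atom in a ring double bond is sp² and brings one electron to the p orbital; the doubly-bonded nitrogens are pyridine-type — their lone pairs lie in the ring plane, leaving one electron in the p orbital — every position has a p orbital, so the cyclic π system is continuous.
π-electron count: 4 × 2 = 8 from the 4 double-bond units.
8 = 4(2); a planar, fully conjugated 4n system is antiaromatic.

Antiaromatic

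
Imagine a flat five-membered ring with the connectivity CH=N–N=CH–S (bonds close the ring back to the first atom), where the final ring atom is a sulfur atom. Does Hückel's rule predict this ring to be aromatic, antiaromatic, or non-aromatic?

All ring atoms are sp² and supply a p orbital to the ring (each doubly-bonded ring atom is sp² with one p-orbital electron; each sp² =N– keeps its lone pair in-plane and puts one electron into the π system; the sulfur donates one lone pair from its p orbital); the conjugation is uninterrupted.
π-electron count: 2 × 2 = 4 from the double-bond units + 2 from the S atom = 6.
With 6 π electrons (n = 1), the Hückel 4n+2 condition holds.

Aromatic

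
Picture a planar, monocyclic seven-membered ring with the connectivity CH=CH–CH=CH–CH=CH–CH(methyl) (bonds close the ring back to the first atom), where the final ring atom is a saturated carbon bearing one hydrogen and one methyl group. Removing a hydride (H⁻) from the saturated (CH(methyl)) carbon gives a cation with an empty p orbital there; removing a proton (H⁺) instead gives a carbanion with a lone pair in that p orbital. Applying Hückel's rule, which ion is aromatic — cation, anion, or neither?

The cation

In both ions every ring atom is sp² and contributes a p orbital, so both rings are fully conjugated.
Cation: 3 × 2 + 0 = 6 π electrons → 4(1)+2, aromatic.
Anion: 3 × 2 + 2 = 8 π electrons → 4(2), antiaromatic.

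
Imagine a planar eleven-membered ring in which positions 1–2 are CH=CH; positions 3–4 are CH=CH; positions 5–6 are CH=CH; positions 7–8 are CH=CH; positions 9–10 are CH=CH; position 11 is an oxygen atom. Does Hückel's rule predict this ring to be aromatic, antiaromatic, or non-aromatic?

Antiaromatic

All ring atoms are sp² and supply a p orbital to the ring (each doubly-bonded ring atom is sp² with one p-orbital electron; the oxygen donates one lone pair from its p orbital); the conjugation is uninterrupted.
π-electron count: 5 × 2 = 10 from the double-bond units + 2 from the O atom = 12.
With 12 = 4·3 π electrons, Hückel's rule classifies the planar ring as antiaromatic.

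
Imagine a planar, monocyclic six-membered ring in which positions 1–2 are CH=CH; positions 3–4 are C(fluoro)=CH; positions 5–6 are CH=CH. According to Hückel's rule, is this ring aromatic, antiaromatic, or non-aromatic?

All ring atoms are sp² and supply a p orbital to the ring (each doubly-bonded ring atom is sp² with one p-orbital electron); the conjugation is uninterrupted.
π-electron count: 3 × 2 = 6 from the 3 double-bond units.
That gives a 4n+2 count (6, n = 1).

Aromatic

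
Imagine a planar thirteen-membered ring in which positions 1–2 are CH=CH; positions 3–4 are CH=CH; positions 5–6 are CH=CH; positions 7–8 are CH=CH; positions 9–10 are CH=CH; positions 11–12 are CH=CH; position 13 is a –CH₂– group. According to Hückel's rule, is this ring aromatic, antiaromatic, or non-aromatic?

The CH2 carbon is saturated: the tetrahedral CH₂ carbon is sp³ and has no p orbital in the ring π system. Conjugation is not continuous around the ring.
Without a continuous loop of overlapping p orbitals the Hückel electron count never comes into play.

Non-aromatic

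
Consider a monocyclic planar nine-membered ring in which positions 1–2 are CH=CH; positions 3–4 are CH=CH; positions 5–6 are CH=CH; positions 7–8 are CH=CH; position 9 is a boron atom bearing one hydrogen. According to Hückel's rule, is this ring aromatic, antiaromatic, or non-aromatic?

Antiaromatic

Check conjugation: each doubly-bonded ring atom is sp² with one p-orbital electron; the boron has an empty p orbital — every position has a p orbital, so the cyclic π system is continuous.
Tallying contributions gives 4 × 2 = 8 from the double-bond units + 0 from the BH atom = 8.
With 8 = 4·2 π electrons, Hückel's rule classifies the planar ring as antiaromatic.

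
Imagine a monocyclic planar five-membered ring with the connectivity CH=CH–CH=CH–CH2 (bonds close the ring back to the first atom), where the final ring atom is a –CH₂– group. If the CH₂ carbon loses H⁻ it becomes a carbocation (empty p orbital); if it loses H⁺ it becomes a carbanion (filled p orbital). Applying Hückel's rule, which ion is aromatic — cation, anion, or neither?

Both ions have a continuous loop of p orbitals — each ring atom is sp².
Cation: 2 × 2 + 0 = 4 π electrons → 4(1), antiaromatic.
Anion: 2 × 2 + 2 = 6 π electrons → 4(1)+2, aromatic.

The anion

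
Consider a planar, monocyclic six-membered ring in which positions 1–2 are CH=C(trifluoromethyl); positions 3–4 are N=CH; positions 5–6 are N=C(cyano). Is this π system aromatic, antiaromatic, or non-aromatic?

Every ring atom contributes a p orbital perpendicular to the ring (the double-bond atoms are sp², each contributing one p electron; each =N– nitrogen is pyridine-type (lone pair in the sp² plane, one electron in the p orbital)), so the π system is cyclic and fully conjugated.
Tallying contributions gives 3 × 2 = 6 from the 3 double-bond units.
6 = 4(1) + 2, which satisfies Hückel's 4n+2 rule.

Aromatic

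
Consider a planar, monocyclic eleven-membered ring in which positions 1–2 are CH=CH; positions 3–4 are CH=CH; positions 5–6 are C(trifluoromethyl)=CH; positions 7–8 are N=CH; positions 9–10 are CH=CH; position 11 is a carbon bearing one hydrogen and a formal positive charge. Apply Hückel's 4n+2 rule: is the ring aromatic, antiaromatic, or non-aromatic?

Aromatic

The p orbitals form a continuous loop: each doubly-bonded ring atom is sp² with one p-orbital electron; each =N– nitrogen is pyridine-type (lone pair in the sp² plane, one electron in the p orbital); the carbocation has an empty p orbital. The ring is fully conjugated.
Adding the contributions, 5 × 2 = 10 from the double-bond units + 0 from the CH(+) atom = 10.
That gives a 4n+2 count (10, n = 2).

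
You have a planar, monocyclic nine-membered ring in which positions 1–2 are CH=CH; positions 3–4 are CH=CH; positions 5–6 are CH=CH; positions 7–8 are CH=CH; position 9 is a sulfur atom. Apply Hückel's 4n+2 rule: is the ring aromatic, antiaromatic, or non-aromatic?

Check conjugation: every atom in a ring double bond is sp² and brings one electron to the p orbital; the sulfur donates one lone pair from its p orbital — every position has a p orbital, so the cyclic π system is continuous.
π-electron count: 4 × 2 = 8 from the double-bond units + 2 from the S atom = 10.
With 10 π electrons (n = 2), the Hückel 4n+2 condition holds.

Aromatic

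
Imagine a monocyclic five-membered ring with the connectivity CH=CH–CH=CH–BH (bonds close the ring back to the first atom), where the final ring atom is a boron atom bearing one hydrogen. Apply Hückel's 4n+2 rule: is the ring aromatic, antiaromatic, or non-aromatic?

All ring atoms are sp² and supply a p orbital to the ring (each doubly-bonded ring atom is sp² with one p-orbital electron; the boron has an empty p orbital); the conjugation is uninterrupted.
Counting π electrons: 2 × 2 = 4 from the double-bond units + 0 from the BH atom = 4.
4 is a 4n count (n = 1), so the planar conjugated ring is antiaromatic.
(The species described is borole.)

Antiaromatic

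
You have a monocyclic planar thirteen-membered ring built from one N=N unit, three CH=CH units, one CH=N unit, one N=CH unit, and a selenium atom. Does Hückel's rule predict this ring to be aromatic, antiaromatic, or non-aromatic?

Aromatic

Every ring atom contributes a p orbital perpendicular to the ring (every atom in a ring double bond is sp² and brings one electron to the p orbital; each =N– nitrogen is pyridine-type (lone pair in the sp² plane, one electron in the p orbital); the selenium donates one lone pair from its p orbital), so the π system is cyclic and fully conjugated.
π-electron count: 6 × 2 = 12 from the double-bond units + 2 from the Se atom = 14.
With 14 π electrons (n = 3), the Hückel 4n+2 condition holds.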